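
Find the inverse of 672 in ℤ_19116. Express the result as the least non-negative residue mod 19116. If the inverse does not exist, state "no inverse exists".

no inverse exists

Compute gcd(672, 19116):
19116 = 28×672 + 300
672 = 2×300 + 72
300 = 4×72 + 12
72 = 6×12 + 0
Since gcd = 12 > 1, 672 is not a unit mod 19116.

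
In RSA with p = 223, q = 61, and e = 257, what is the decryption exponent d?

φ(n) = (p−1)(q−1) = 222·60 = 13320.
Need d with 257·d ≡ 1 (mod 13320). Apply the extended Euclidean algorithm:
13320 = 51*257 + 213
257 = 1*213 + 44
213 = 4*44 + 37
44 = 1*37 + 7
37 = 5*7 + 2
7 = 3*2 + 1
2 = 2*1 + 0
Back-substitute:
1 = 7 − 3·2
1 = −3·37 + 16·7
1 = 16·44 − 19·37
1 = −19·213 + 92·44
1 = 92·257 − 111·213
1 = −111·13320 + 5753·257
So 257·5753 ≡ 1 (mod 13320), hence d = 5753.

5753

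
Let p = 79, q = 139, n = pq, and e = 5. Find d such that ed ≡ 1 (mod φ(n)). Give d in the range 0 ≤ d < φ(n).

φ(n) = (p−1)(q−1) = 78·138 = 10764.
Need d with 5·d ≡ 1 (mod 10764). Apply the extended Euclidean algorithm:
10764 = 2152*5 + 4
5 = 1*4 + 1
4 = 4*1 + 0
Back-substitute:
1 = 5 − 4
1 = −10764 + 2153·5
So 5·2153 ≡ 1 (mod 10764), hence d = 2153.

2153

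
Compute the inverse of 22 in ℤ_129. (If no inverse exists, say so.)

88

gcd(129, 22) by repeated division:
129 = 5·22 + 19
22 = 1·19 + 3
19 = 6·3 + 1
3 = 3·1 + 0
The gcd is 1. Working backward:
1 = 19 − 6·3
1 = −6·22 + 7·19
1 = 7·129 − 41·22
Thus 22·(-41) ≡ 1 (mod 129); reducing, -41 mod 129 = 88.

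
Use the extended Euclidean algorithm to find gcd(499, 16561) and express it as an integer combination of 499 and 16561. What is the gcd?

1

Apply Euclid's algorithm to 16561 and 499:
16561 = 33·499 + 94
499 = 5·94 + 29
94 = 3·29 + 7
29 = 4·7 + 1
7 = 7·1 + 0
gcd(499, 16561) = 1.
Back-substituting:
1 = 29 − 4·7
1 = −4·94 + 13·29
1 = 13·499 − 69·94
1 = −69·16561 + 2290·499
So 1 = (-69)·16561 + (2290)·499.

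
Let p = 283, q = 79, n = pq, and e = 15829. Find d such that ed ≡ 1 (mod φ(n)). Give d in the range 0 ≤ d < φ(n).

4009

φ(n) = (p−1)(q−1) = 282·78 = 21996.
Need d with 15829·d ≡ 1 (mod 21996). Apply the extended Euclidean algorithm:
21996 = 1*15829 + 6167
15829 = 2*6167 + 3495
6167 = 1*3495 + 2672
3495 = 1*2672 + 823
2672 = 3*823 + 203
823 = 4*203 + 11
203 = 18*11 + 5
11 = 2*5 + 1
5 = 5*1 + 0
Back-substitute:
1 = 11 − 2·5
1 = −2·203 + 37·11
1 = 37·823 − 150·203
1 = −150·2672 + 487·823
1 = 487·3495 − 637·2672
1 = −637·6167 + 1124·3495
1 = 1124·15829 − 2885·6167
1 = −2885·21996 + 4009·15829
So 15829·4009 ≡ 1 (mod 21996), hence d = 4009.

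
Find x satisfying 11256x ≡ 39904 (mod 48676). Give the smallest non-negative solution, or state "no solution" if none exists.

5461

First find gcd(11256, 48676):
48676 = 4·11256 + 3652
11256 = 3·3652 + 300
3652 = 12·300 + 52
300 = 5·52 + 40
52 = 1·40 + 12
40 = 3·12 + 4
12 = 3·4 + 0
gcd = 4 and 4 | 39904, so solutions exist. Divide through by 4: 2814x ≡ 9976 (mod 12169).
Now find 2814⁻¹ mod 12169:
12169 = 4·2814 + 913
2814 = 3·913 + 75
913 = 12·75 + 13
75 = 5·13 + 10
13 = 1·10 + 3
10 = 3·3 + 1
3 = 3·1 + 0
Back-substitute:
1 = 10 − 3·3
1 = −3·13 + 4·10
1 = 4·75 − 23·13
1 = −23·913 + 280·75
1 = 280·2814 − 863·913
1 = −863·12169 + 3732·2814
So 2814⁻¹ ≡ 3732 (mod 12169).
Then x ≡ 3732·9976 ≡ 5461 (mod 12169); the smallest non-negative solution is x = 5461.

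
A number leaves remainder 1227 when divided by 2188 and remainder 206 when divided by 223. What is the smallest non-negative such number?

Write x = 1227 + 2188·k. Then 2188·k ≡ 206 − 1227 ≡ 94 (mod 223).
Need 2188⁻¹ mod 223. Extended Euclid on (223, 181):
223 = 1*181 + 42
181 = 4*42 + 13
42 = 3*13 + 3
13 = 4*3 + 1
3 = 3*1 + 0
Back-substitute:
1 = 13 − 4·3
1 = −4·42 + 13·13
1 = 13·181 − 56·42
1 = −56·223 + 69·181
2188⁻¹ ≡ 69 (mod 223), so k ≡ 69·94 ≡ 19 (mod 223).
x = 1227 + 2188·19 = 42799.

42799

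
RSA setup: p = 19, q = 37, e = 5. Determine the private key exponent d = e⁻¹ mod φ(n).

φ(n) = (p−1)(q−1) = 18·36 = 648.
Need d with 5·d ≡ 1 (mod 648). Apply the extended Euclidean algorithm:
648 = 129×5 + 3
5 = 1×3 + 2
3 = 1×2 + 1
2 = 2×1 + 0
Back-substitute:
1 = 3 − 2
1 = −5 + 2·3
1 = 2·648 − 259·5
So 5·(-259) ≡ 1 (mod 648), hence d ≡ -259 ≡ 389 (mod 648).

389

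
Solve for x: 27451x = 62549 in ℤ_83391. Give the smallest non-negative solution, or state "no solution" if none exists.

First find gcd(27451, 83391):
83391 = 3·27451 + 1038
27451 = 26·1038 + 463
1038 = 2·463 + 112
463 = 4·112 + 15
112 = 7·15 + 7
15 = 2·7 + 1
7 = 7·1 + 0
gcd = 1, so a unique solution mod 83391 exists.
Back-substitute for the Bézout coefficients:
1 = 15 − 2·7
1 = −2·112 + 15·15
1 = 15·463 − 62·112
1 = −62·1038 + 139·463
1 = 139·27451 − 3676·1038
1 = −3676·83391 + 11167·27451
So 27451·(11167) ≡ 1 (mod 83391), giving 27451⁻¹ ≡ 11167.
x ≡ 27451⁻¹·62549 ≡ 11167·62549 ≡ 1667 (mod 83391).

1667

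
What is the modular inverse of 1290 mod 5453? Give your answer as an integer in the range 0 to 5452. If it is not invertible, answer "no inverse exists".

4113

Extended Euclidean algorithm:
5453 = 4*1290 + 293
1290 = 4*293 + 118
293 = 2*118 + 57
118 = 2*57 + 4
57 = 14*4 + 1
4 = 4*1 + 0
The gcd is 1. Working backward:
1 = 57 − 14·4
1 = −14·118 + 29·57
1 = 29·293 − 72·118
1 = −72·1290 + 317·293
1 = 317·5453 − 1340·1290
Hence 1290⁻¹ ≡ -1340 ≡ 4113 (mod 5453).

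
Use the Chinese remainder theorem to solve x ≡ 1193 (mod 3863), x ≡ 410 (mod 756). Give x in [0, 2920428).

Write x = 1193 + 3863·k. Then 3863·k ≡ 410 − 1193 ≡ 729 (mod 756).
Need 3863⁻¹ mod 756. Extended Euclid on (756, 83):
756 = 9×83 + 9
83 = 9×9 + 2
9 = 4×2 + 1
2 = 2×1 + 0
Back-substitute:
1 = 9 − 4·2
1 = −4·83 + 37·9
1 = 37·756 − 337·83
3863⁻¹ ≡ 419 (mod 756), so k ≡ 419·729 ≡ 27 (mod 756).
x = 1193 + 3863·27 = 105494.

105494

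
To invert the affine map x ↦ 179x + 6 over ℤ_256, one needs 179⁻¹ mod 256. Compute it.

Run Euclid on (256, 179):
256 = 1·179 + 77
179 = 2·77 + 25
77 = 3·25 + 2
25 = 12·2 + 1
2 = 2·1 + 0
The gcd is 1. Working backward:
1 = 25 − 12·2
1 = −12·77 + 37·25
1 = 37·179 − 86·77
1 = −86·256 + 123·179
So 179·123 ≡ 1 (mod 256).

123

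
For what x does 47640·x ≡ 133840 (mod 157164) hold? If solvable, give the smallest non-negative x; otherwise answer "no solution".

gcd(47640, 157164):
157164 = 3*47640 + 14244
47640 = 3*14244 + 4908
14244 = 2*4908 + 4428
4908 = 1*4428 + 480
4428 = 9*480 + 108
480 = 4*108 + 48
108 = 2*48 + 12
48 = 4*12 + 0
gcd = 12, but 12 ∤ 133840, so the congruence has no solution.

no solution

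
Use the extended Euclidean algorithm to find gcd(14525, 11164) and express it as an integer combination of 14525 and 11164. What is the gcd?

Apply Euclid's algorithm to 14525 and 11164:
14525 = 1×11164 + 3361
11164 = 3×3361 + 1081
3361 = 3×1081 + 118
1081 = 9×118 + 19
118 = 6×19 + 4
19 = 4×4 + 3
4 = 1×3 + 1
3 = 3×1 + 0
gcd(14525, 11164) = 1.
Back-substituting:
1 = 4 − 3
1 = −19 + 5·4
1 = 5·118 − 31·19
1 = −31·1081 + 284·118
1 = 284·3361 − 883·1081
1 = −883·11164 + 2933·3361
1 = 2933·14525 − 3816·11164
So 1 = (2933)·14525 + (-3816)·11164.

1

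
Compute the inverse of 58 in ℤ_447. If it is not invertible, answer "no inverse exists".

316

Apply the Euclidean algorithm to 447 and 58:
447 = 7×58 + 41
58 = 1×41 + 17
41 = 2×17 + 7
17 = 2×7 + 3
7 = 2×3 + 1
3 = 3×1 + 0
Since gcd(58, 447) = 1, back-substitute to write 1 as a combination:
1 = 7 − 2·3
1 = −2·17 + 5·7
1 = 5·41 − 12·17
1 = −12·58 + 17·41
1 = 17·447 − 131·58
Hence 58⁻¹ ≡ -131 ≡ 316 (mod 447).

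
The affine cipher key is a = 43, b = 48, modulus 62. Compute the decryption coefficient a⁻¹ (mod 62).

13

Extended Euclidean algorithm:
62 = 1·43 + 19
43 = 2·19 + 5
19 = 3·5 + 4
5 = 1·4 + 1
4 = 4·1 + 0
gcd = 1, so the inverse exists. Back-substitute:
1 = 5 − 4
1 = −19 + 4·5
1 = 4·43 − 9·19
1 = −9·62 + 13·43
So 43·13 ≡ 1 (mod 62).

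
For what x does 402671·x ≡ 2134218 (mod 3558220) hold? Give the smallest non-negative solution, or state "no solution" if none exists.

First find gcd(402671, 3558220):
3558220 = 8*402671 + 336852
402671 = 1*336852 + 65819
336852 = 5*65819 + 7757
65819 = 8*7757 + 3763
7757 = 2*3763 + 231
3763 = 16*231 + 67
231 = 3*67 + 30
67 = 2*30 + 7
30 = 4*7 + 2
7 = 3*2 + 1
2 = 2*1 + 0
gcd = 1, so a unique solution mod 3558220 exists.
Back-substitute for the Bézout coefficients:
1 = 7 − 3·2
1 = −3·30 + 13·7
1 = 13·67 − 29·30
1 = −29·231 + 100·67
1 = 100·3763 − 1629·231
1 = −1629·7757 + 3358·3763
1 = 3358·65819 − 28493·7757
1 = −28493·336852 + 145823·65819
1 = 145823·402671 − 174316·336852
1 = −174316·3558220 + 1540351·402671
So 402671·(1540351) ≡ 1 (mod 3558220), giving 402671⁻¹ ≡ 1540351.
x ≡ 402671⁻¹·2134218 ≡ 1540351·2134218 ≡ 1814298 (mod 3558220).

1814298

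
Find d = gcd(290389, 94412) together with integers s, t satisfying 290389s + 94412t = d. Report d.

Apply Euclid's algorithm to 290389 and 94412:
290389 = 3·94412 + 7153
94412 = 13·7153 + 1423
7153 = 5·1423 + 38
1423 = 37·38 + 17
38 = 2·17 + 4
17 = 4·4 + 1
4 = 4·1 + 0
gcd(290389, 94412) = 1.
Express as a combination:
1 = 17 − 4·4
1 = −4·38 + 9·17
1 = 9·1423 − 337·38
1 = −337·7153 + 1694·1423
1 = 1694·94412 − 22359·7153
1 = −22359·290389 + 68771·94412
So 1 = (-22359)·290389 + (68771)·94412.

1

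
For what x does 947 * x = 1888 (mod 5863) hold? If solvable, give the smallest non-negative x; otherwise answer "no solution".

5023

First find gcd(947, 5863):
5863 = 6*947 + 181
947 = 5*181 + 42
181 = 4*42 + 13
42 = 3*13 + 3
13 = 4*3 + 1
3 = 3*1 + 0
gcd = 1, so a unique solution mod 5863 exists.
Back-substitute for the Bézout coefficients:
1 = 13 − 4·3
1 = −4·42 + 13·13
1 = 13·181 − 56·42
1 = −56·947 + 293·181
1 = 293·5863 − 1814·947
So 947·(-1814) ≡ 1 (mod 5863), giving 947⁻¹ ≡ 4049.
x ≡ 947⁻¹·1888 ≡ 4049·1888 ≡ 5023 (mod 5863).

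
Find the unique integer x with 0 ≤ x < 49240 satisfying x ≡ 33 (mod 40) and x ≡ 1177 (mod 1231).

20873

Write x = 33 + 40·k. Then 40·k ≡ 1177 − 33 ≡ 1144 (mod 1231).
Need 40⁻¹ mod 1231. Extended Euclid on (1231, 40):
1231 = 30·40 + 31
40 = 1·31 + 9
31 = 3·9 + 4
9 = 2·4 + 1
4 = 4·1 + 0
Back-substitute:
1 = 9 − 2·4
1 = −2·31 + 7·9
1 = 7·40 − 9·31
1 = −9·1231 + 277·40
40⁻¹ ≡ 277 (mod 1231), so k ≡ 277·1144 ≡ 521 (mod 1231).
x = 33 + 40·521 = 20873.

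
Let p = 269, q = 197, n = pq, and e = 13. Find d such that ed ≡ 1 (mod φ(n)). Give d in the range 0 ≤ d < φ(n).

32325

φ(n) = (p−1)(q−1) = 268·196 = 52528.
Need d with 13·d ≡ 1 (mod 52528). Apply the extended Euclidean algorithm:
52528 = 4040·13 + 8
13 = 1·8 + 5
8 = 1·5 + 3
5 = 1·3 + 2
3 = 1·2 + 1
2 = 2·1 + 0
Back-substitute:
1 = 3 − 2
1 = −5 + 2·3
1 = 2·8 − 3·5
1 = −3·13 + 5·8
1 = 5·52528 − 20203·13
So 13·(-20203) ≡ 1 (mod 52528), hence d ≡ -20203 ≡ 32325 (mod 52528).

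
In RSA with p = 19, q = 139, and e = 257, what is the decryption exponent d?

29

φ(n) = (p−1)(q−1) = 18·138 = 2484.
Need d with 257·d ≡ 1 (mod 2484). Apply the extended Euclidean algorithm:
2484 = 9·257 + 171
257 = 1·171 + 86
171 = 1·86 + 85
86 = 1·85 + 1
85 = 85·1 + 0
Back-substitute:
1 = 86 − 85
1 = −171 + 2·86
1 = 2·257 − 3·171
1 = −3·2484 + 29·257
So 257·29 ≡ 1 (mod 2484), hence d = 29.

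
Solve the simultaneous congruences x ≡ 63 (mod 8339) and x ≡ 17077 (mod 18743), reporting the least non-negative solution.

138827735

Write x = 63 + 8339·k. Then 8339·k ≡ 17077 − 63 ≡ 17014 (mod 18743).
Need 8339⁻¹ mod 18743. Extended Euclid on (18743, 8339):
18743 = 2·8339 + 2065
8339 = 4·2065 + 79
2065 = 26·79 + 11
79 = 7·11 + 2
11 = 5·2 + 1
2 = 2·1 + 0
Back-substitute:
1 = 11 − 5·2
1 = −5·79 + 36·11
1 = 36·2065 − 941·79
1 = −941·8339 + 3800·2065
1 = 3800·18743 − 8541·8339
8339⁻¹ ≡ 10202 (mod 18743), so k ≡ 10202·17014 ≡ 16648 (mod 18743).
x = 63 + 8339·16648 = 138827735.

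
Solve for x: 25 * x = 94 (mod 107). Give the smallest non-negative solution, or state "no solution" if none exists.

First find gcd(25, 107):
107 = 4·25 + 7
25 = 3·7 + 4
7 = 1·4 + 3
4 = 1·3 + 1
3 = 3·1 + 0
gcd = 1, so a unique solution mod 107 exists.
Back-substitute for the Bézout coefficients:
1 = 4 − 3
1 = −7 + 2·4
1 = 2·25 − 7·7
1 = −7·107 + 30·25
So 25·(30) ≡ 1 (mod 107), giving 25⁻¹ ≡ 30.
x ≡ 25⁻¹·94 ≡ 30·94 ≡ 38 (mod 107).

38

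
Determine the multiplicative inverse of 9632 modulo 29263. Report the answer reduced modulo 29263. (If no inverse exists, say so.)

gcd(29263, 9632) by repeated division:
29263 = 3*9632 + 367
9632 = 26*367 + 90
367 = 4*90 + 7
90 = 12*7 + 6
7 = 1*6 + 1
6 = 6*1 + 0
gcd = 1, so the inverse exists. Back-substitute:
1 = 7 − 6
1 = −90 + 13·7
1 = 13·367 − 53·90
1 = −53·9632 + 1391·367
1 = 1391·29263 − 4226·9632
Hence 9632⁻¹ ≡ -4226 ≡ 25037 (mod 29263).

25037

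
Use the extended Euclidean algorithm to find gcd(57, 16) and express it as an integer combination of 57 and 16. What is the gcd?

Apply Euclid's algorithm to 57 and 16:
57 = 3*16 + 9
16 = 1*9 + 7
9 = 1*7 + 2
7 = 3*2 + 1
2 = 2*1 + 0
gcd(57, 16) = 1.
Express as a combination:
1 = 7 − 3·2
1 = −3·9 + 4·7
1 = 4·16 − 7·9
1 = −7·57 + 25·16
So 1 = (-7)·57 + (25)·16.

1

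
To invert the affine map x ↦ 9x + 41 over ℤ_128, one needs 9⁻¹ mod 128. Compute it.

57

Run Euclid on (128, 9):
128 = 14·9 + 2
9 = 4·2 + 1
2 = 2·1 + 0
The gcd is 1. Working backward:
1 = 9 − 4·2
1 = −4·128 + 57·9
So 9·57 ≡ 1 (mod 128).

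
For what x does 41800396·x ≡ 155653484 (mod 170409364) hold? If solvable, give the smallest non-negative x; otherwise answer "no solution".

33869343

First find gcd(41800396, 170409364):
170409364 = 4·41800396 + 3207780
41800396 = 13·3207780 + 99256
3207780 = 32·99256 + 31588
99256 = 3·31588 + 4492
31588 = 7·4492 + 144
4492 = 31·144 + 28
144 = 5·28 + 4
28 = 7·4 + 0
gcd = 4 and 4 | 155653484, so solutions exist. Divide through by 4: 10450099x ≡ 38913371 (mod 42602341).
Now find 10450099⁻¹ mod 42602341:
42602341 = 4·10450099 + 801945
10450099 = 13·801945 + 24814
801945 = 32·24814 + 7897
24814 = 3·7897 + 1123
7897 = 7·1123 + 36
1123 = 31·36 + 7
36 = 5·7 + 1
7 = 7·1 + 0
Back-substitute:
1 = 36 − 5·7
1 = −5·1123 + 156·36
1 = 156·7897 − 1097·1123
1 = −1097·24814 + 3447·7897
1 = 3447·801945 − 111401·24814
1 = −111401·10450099 + 1451660·801945
1 = 1451660·42602341 − 5918041·10450099
So 10450099·(-5918041) ≡ 1 (mod 42602341), i.e. 10450099⁻¹ ≡ 36684300.
Then x ≡ 36684300·38913371 ≡ 33869343 (mod 42602341); the smallest non-negative solution is x = 33869343.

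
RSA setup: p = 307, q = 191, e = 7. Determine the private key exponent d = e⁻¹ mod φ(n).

33223

φ(n) = (p−1)(q−1) = 306·190 = 58140.
Need d with 7·d ≡ 1 (mod 58140). Apply the extended Euclidean algorithm:
58140 = 8305·7 + 5
7 = 1·5 + 2
5 = 2·2 + 1
2 = 2·1 + 0
Back-substitute:
1 = 5 − 2·2
1 = −2·7 + 3·5
1 = 3·58140 − 24917·7
So 7·(-24917) ≡ 1 (mod 58140), hence d ≡ -24917 ≡ 33223 (mod 58140).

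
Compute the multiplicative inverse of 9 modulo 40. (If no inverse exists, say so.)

9

gcd(40, 9) by repeated division:
40 = 4*9 + 4
9 = 2*4 + 1
4 = 4*1 + 0
Since gcd(9, 40) = 1, back-substitute to write 1 as a combination:
1 = 9 − 2·4
1 = −2·40 + 9·9
So 9·9 ≡ 1 (mod 40).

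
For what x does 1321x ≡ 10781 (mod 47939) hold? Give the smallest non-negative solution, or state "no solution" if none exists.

First find gcd(1321, 47939):
47939 = 36×1321 + 383
1321 = 3×383 + 172
383 = 2×172 + 39
172 = 4×39 + 16
39 = 2×16 + 7
16 = 2×7 + 2
7 = 3×2 + 1
2 = 2×1 + 0
gcd = 1, so a unique solution mod 47939 exists.
Back-substitute for the Bézout coefficients:
1 = 7 − 3·2
1 = −3·16 + 7·7
1 = 7·39 − 17·16
1 = −17·172 + 75·39
1 = 75·383 − 167·172
1 = −167·1321 + 576·383
1 = 576·47939 − 20903·1321
So 1321·(-20903) ≡ 1 (mod 47939), giving 1321⁻¹ ≡ 27036.
x ≡ 1321⁻¹·10781 ≡ 27036·10781 ≡ 5996 (mod 47939).

5996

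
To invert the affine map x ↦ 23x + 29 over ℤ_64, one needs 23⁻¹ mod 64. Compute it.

Run Euclid on (64, 23):
64 = 2×23 + 18
23 = 1×18 + 5
18 = 3×5 + 3
5 = 1×3 + 2
3 = 1×2 + 1
2 = 2×1 + 0
The gcd is 1. Working backward:
1 = 3 − 2
1 = −5 + 2·3
1 = 2·18 − 7·5
1 = −7·23 + 9·18
1 = 9·64 − 25·23
Thus 23·(-25) ≡ 1 (mod 64); reducing, -25 mod 64 = 39.

39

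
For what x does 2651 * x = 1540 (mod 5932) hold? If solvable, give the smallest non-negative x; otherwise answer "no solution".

First find gcd(2651, 5932):
5932 = 2·2651 + 630
2651 = 4·630 + 131
630 = 4·131 + 106
131 = 1·106 + 25
106 = 4·25 + 6
25 = 4·6 + 1
6 = 6·1 + 0
gcd = 1, so a unique solution mod 5932 exists.
Back-substitute for the Bézout coefficients:
1 = 25 − 4·6
1 = −4·106 + 17·25
1 = 17·131 − 21·106
1 = −21·630 + 101·131
1 = 101·2651 − 425·630
1 = −425·5932 + 951·2651
So 2651·(951) ≡ 1 (mod 5932), giving 2651⁻¹ ≡ 951.
x ≡ 2651⁻¹·1540 ≡ 951·1540 ≡ 5268 (mod 5932).

5268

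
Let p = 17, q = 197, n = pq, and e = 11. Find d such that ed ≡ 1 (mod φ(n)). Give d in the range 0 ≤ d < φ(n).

φ(n) = (p−1)(q−1) = 16·196 = 3136.
Need d with 11·d ≡ 1 (mod 3136). Apply the extended Euclidean algorithm:
3136 = 285·11 + 1
11 = 11·1 + 0
Back-substitute:
1 = 3136 − 285·11
So 11·(-285) ≡ 1 (mod 3136), hence d ≡ -285 ≡ 2851 (mod 3136).

2851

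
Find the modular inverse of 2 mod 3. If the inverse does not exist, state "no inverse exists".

gcd(3, 2) by repeated division:
3 = 1×2 + 1
2 = 2×1 + 0
The gcd is 1. Working backward:
1 = 3 − 2
Hence 2⁻¹ ≡ -1 ≡ 2 (mod 3).

2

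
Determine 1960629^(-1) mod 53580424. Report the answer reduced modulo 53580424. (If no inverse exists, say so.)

Apply the Euclidean algorithm to 53580424 and 1960629:
53580424 = 27*1960629 + 643441
1960629 = 3*643441 + 30306
643441 = 21*30306 + 7015
30306 = 4*7015 + 2246
7015 = 3*2246 + 277
2246 = 8*277 + 30
277 = 9*30 + 7
30 = 4*7 + 2
7 = 3*2 + 1
2 = 2*1 + 0
gcd = 1, so the inverse exists. Back-substitute:
1 = 7 − 3·2
1 = −3·30 + 13·7
1 = 13·277 − 120·30
1 = −120·2246 + 973·277
1 = 973·7015 − 3039·2246
1 = −3039·30306 + 13129·7015
1 = 13129·643441 − 278748·30306
1 = −278748·1960629 + 849373·643441
1 = 849373·53580424 − 23211819·1960629
Thus 1960629·(-23211819) ≡ 1 (mod 53580424); reducing, -23211819 mod 53580424 = 30368605.

30368605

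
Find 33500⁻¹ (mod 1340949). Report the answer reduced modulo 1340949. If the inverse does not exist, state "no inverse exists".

898676

Apply the Euclidean algorithm to 1340949 and 33500:
1340949 = 40·33500 + 949
33500 = 35·949 + 285
949 = 3·285 + 94
285 = 3·94 + 3
94 = 31·3 + 1
3 = 3·1 + 0
Since gcd(33500, 1340949) = 1, back-substitute to write 1 as a combination:
1 = 94 − 31·3
1 = −31·285 + 94·94
1 = 94·949 − 313·285
1 = −313·33500 + 11049·949
1 = 11049·1340949 − 442273·33500
So 33500·(-442273) ≡ 1 (mod 1340949), and -442273 ≡ 898676 (mod 1340949).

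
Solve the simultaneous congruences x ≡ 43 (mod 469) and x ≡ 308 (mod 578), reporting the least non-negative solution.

Write x = 43 + 469·k. Then 469·k ≡ 308 − 43 ≡ 265 (mod 578).
Need 469⁻¹ mod 578. Extended Euclid on (578, 469):
578 = 1*469 + 109
469 = 4*109 + 33
109 = 3*33 + 10
33 = 3*10 + 3
10 = 3*3 + 1
3 = 3*1 + 0
Back-substitute:
1 = 10 − 3·3
1 = −3·33 + 10·10
1 = 10·109 − 33·33
1 = −33·469 + 142·109
1 = 142·578 − 175·469
469⁻¹ ≡ 403 (mod 578), so k ≡ 403·265 ≡ 443 (mod 578).
x = 43 + 469·443 = 207810.

207810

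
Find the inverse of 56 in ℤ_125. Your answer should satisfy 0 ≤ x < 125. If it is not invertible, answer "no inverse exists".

Run Euclid on (125, 56):
125 = 2×56 + 13
56 = 4×13 + 4
13 = 3×4 + 1
4 = 4×1 + 0
gcd = 1, so the inverse exists. Back-substitute:
1 = 13 − 3·4
1 = −3·56 + 13·13
1 = 13·125 − 29·56
So 56·(-29) ≡ 1 (mod 125), and -29 ≡ 96 (mod 125).

96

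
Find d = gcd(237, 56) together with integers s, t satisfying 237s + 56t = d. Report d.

1

Euclidean algorithm:
237 = 4×56 + 13
56 = 4×13 + 4
13 = 3×4 + 1
4 = 4×1 + 0
gcd(237, 56) = 1.
Back-substituting:
1 = 13 − 3·4
1 = −3·56 + 13·13
1 = 13·237 − 55·56
So 1 = (13)·237 + (-55)·56.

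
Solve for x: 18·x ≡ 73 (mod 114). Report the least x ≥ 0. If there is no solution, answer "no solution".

no solution

gcd(18, 114):
114 = 6·18 + 6
18 = 3·6 + 0
gcd = 6, but 6 ∤ 73, so the congruence has no solution.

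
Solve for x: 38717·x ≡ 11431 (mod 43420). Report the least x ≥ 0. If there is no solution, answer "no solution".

13283

First find gcd(38717, 43420):
43420 = 1*38717 + 4703
38717 = 8*4703 + 1093
4703 = 4*1093 + 331
1093 = 3*331 + 100
331 = 3*100 + 31
100 = 3*31 + 7
31 = 4*7 + 3
7 = 2*3 + 1
3 = 3*1 + 0
gcd = 1, so a unique solution mod 43420 exists.
Back-substitute for the Bézout coefficients:
1 = 7 − 2·3
1 = −2·31 + 9·7
1 = 9·100 − 29·31
1 = −29·331 + 96·100
1 = 96·1093 − 317·331
1 = −317·4703 + 1364·1093
1 = 1364·38717 − 11229·4703
1 = −11229·43420 + 12593·38717
So 38717·(12593) ≡ 1 (mod 43420), giving 38717⁻¹ ≡ 12593.
x ≡ 38717⁻¹·11431 ≡ 12593·11431 ≡ 13283 (mod 43420).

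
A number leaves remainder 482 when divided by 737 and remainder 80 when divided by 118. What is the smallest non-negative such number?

71234

Write x = 482 + 737·k. Then 737·k ≡ 80 − 482 ≡ 70 (mod 118).
Need 737⁻¹ mod 118. Extended Euclid on (118, 29):
118 = 4·29 + 2
29 = 14·2 + 1
2 = 2·1 + 0
Back-substitute:
1 = 29 − 14·2
1 = −14·118 + 57·29
737⁻¹ ≡ 57 (mod 118), so k ≡ 57·70 ≡ 96 (mod 118).
x = 482 + 737·96 = 71234.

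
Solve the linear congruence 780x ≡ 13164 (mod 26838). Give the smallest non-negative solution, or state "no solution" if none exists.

First find gcd(780, 26838):
26838 = 34*780 + 318
780 = 2*318 + 144
318 = 2*144 + 30
144 = 4*30 + 24
30 = 1*24 + 6
24 = 4*6 + 0
gcd = 6 and 6 | 13164, so solutions exist. Divide through by 6: 130x ≡ 2194 (mod 4473).
Now find 130⁻¹ mod 4473:
4473 = 34×130 + 53
130 = 2×53 + 24
53 = 2×24 + 5
24 = 4×5 + 4
5 = 1×4 + 1
4 = 4×1 + 0
Back-substitute:
1 = 5 − 4
1 = −24 + 5·5
1 = 5·53 − 11·24
1 = −11·130 + 27·53
1 = 27·4473 − 929·130
So 130·(-929) ≡ 1 (mod 4473), i.e. 130⁻¹ ≡ 3544.
Then x ≡ 3544·2194 ≡ 1462 (mod 4473); the smallest non-negative solution is x = 1462.

1462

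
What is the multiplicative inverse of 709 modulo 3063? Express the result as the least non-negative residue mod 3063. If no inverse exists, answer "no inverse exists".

Apply the Euclidean algorithm to 3063 and 709:
3063 = 4*709 + 227
709 = 3*227 + 28
227 = 8*28 + 3
28 = 9*3 + 1
3 = 3*1 + 0
The gcd is 1. Working backward:
1 = 28 − 9·3
1 = −9·227 + 73·28
1 = 73·709 − 228·227
1 = −228·3063 + 985·709
So 709·985 ≡ 1 (mod 3063).

985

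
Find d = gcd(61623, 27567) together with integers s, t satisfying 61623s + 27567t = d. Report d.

9

Euclidean algorithm:
61623 = 2*27567 + 6489
27567 = 4*6489 + 1611
6489 = 4*1611 + 45
1611 = 35*45 + 36
45 = 1*36 + 9
36 = 4*9 + 0
gcd(61623, 27567) = 9.
Express as a combination:
9 = 45 − 36
9 = −1611 + 36·45
9 = 36·6489 − 145·1611
9 = −145·27567 + 616·6489
9 = 616·61623 − 1377·27567
So 9 = (616)·61623 + (-1377)·27567.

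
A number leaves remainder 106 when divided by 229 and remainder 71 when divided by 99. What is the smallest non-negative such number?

7892

Write x = 106 + 229·k. Then 229·k ≡ 71 − 106 ≡ 64 (mod 99).
Need 229⁻¹ mod 99. Extended Euclid on (99, 31):
99 = 3×31 + 6
31 = 5×6 + 1
6 = 6×1 + 0
Back-substitute:
1 = 31 − 5·6
1 = −5·99 + 16·31
229⁻¹ ≡ 16 (mod 99), so k ≡ 16·64 ≡ 34 (mod 99).
x = 106 + 229·34 = 7892.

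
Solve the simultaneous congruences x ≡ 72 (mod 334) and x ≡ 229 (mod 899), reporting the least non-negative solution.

Write x = 72 + 334·k. Then 334·k ≡ 229 − 72 ≡ 157 (mod 899).
Need 334⁻¹ mod 899. Extended Euclid on (899, 334):
899 = 2·334 + 231
334 = 1·231 + 103
231 = 2·103 + 25
103 = 4·25 + 3
25 = 8·3 + 1
3 = 3·1 + 0
Back-substitute:
1 = 25 − 8·3
1 = −8·103 + 33·25
1 = 33·231 − 74·103
1 = −74·334 + 107·231
1 = 107·899 − 288·334
334⁻¹ ≡ 611 (mod 899), so k ≡ 611·157 ≡ 633 (mod 899).
x = 72 + 334·633 = 211494.

211494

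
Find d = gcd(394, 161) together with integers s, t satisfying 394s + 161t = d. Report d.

1

Euclidean algorithm:
394 = 2*161 + 72
161 = 2*72 + 17
72 = 4*17 + 4
17 = 4*4 + 1
4 = 4*1 + 0
gcd(394, 161) = 1.
Back-substituting:
1 = 17 − 4·4
1 = −4·72 + 17·17
1 = 17·161 − 38·72
1 = −38·394 + 93·161
So 1 = (-38)·394 + (93)·161.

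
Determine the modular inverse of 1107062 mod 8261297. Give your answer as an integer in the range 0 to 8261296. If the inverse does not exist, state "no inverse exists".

Euclidean algorithm on 8261297, 1107062:
8261297 = 7×1107062 + 511863
1107062 = 2×511863 + 83336
511863 = 6×83336 + 11847
83336 = 7×11847 + 407
11847 = 29×407 + 44
407 = 9×44 + 11
44 = 4×11 + 0
The gcd is 11, not 1, hence no inverse exists.

no inverse exists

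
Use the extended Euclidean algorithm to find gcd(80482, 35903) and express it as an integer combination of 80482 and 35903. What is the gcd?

Euclidean algorithm:
80482 = 2*35903 + 8676
35903 = 4*8676 + 1199
8676 = 7*1199 + 283
1199 = 4*283 + 67
283 = 4*67 + 15
67 = 4*15 + 7
15 = 2*7 + 1
7 = 7*1 + 0
gcd(80482, 35903) = 1.
Express as a combination:
1 = 15 − 2·7
1 = −2·67 + 9·15
1 = 9·283 − 38·67
1 = −38·1199 + 161·283
1 = 161·8676 − 1165·1199
1 = −1165·35903 + 4821·8676
1 = 4821·80482 − 10807·35903
So 1 = (4821)·80482 + (-10807)·35903.

1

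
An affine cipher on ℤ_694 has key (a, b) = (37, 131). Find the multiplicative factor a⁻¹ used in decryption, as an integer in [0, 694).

Extended Euclidean algorithm:
694 = 18×37 + 28
37 = 1×28 + 9
28 = 3×9 + 1
9 = 9×1 + 0
The gcd is 1. Working backward:
1 = 28 − 3·9
1 = −3·37 + 4·28
1 = 4·694 − 75·37
Hence 37⁻¹ ≡ -75 ≡ 619 (mod 694).

619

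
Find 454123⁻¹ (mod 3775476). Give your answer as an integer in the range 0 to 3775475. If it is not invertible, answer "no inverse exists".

3362323

gcd(3775476, 454123) by repeated division:
3775476 = 8×454123 + 142492
454123 = 3×142492 + 26647
142492 = 5×26647 + 9257
26647 = 2×9257 + 8133
9257 = 1×8133 + 1124
8133 = 7×1124 + 265
1124 = 4×265 + 64
265 = 4×64 + 9
64 = 7×9 + 1
9 = 9×1 + 0
Since gcd(454123, 3775476) = 1, back-substitute to write 1 as a combination:
1 = 64 − 7·9
1 = −7·265 + 29·64
1 = 29·1124 − 123·265
1 = −123·8133 + 890·1124
1 = 890·9257 − 1013·8133
1 = −1013·26647 + 2916·9257
1 = 2916·142492 − 15593·26647
1 = −15593·454123 + 49695·142492
1 = 49695·3775476 − 413153·454123
Hence 454123⁻¹ ≡ -413153 ≡ 3362323 (mod 3775476).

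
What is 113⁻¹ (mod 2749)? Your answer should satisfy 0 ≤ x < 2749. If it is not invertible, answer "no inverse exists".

Run Euclid on (2749, 113):
2749 = 24·113 + 37
113 = 3·37 + 2
37 = 18·2 + 1
2 = 2·1 + 0
The gcd is 1. Working backward:
1 = 37 − 18·2
1 = −18·113 + 55·37
1 = 55·2749 − 1338·113
Thus 113·(-1338) ≡ 1 (mod 2749); reducing, -1338 mod 2749 = 1411.

1411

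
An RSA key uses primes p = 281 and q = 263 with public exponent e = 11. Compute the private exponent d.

66691

φ(n) = (p−1)(q−1) = 280·262 = 73360.
Need d with 11·d ≡ 1 (mod 73360). Apply the extended Euclidean algorithm:
73360 = 6669·11 + 1
11 = 11·1 + 0
Back-substitute:
1 = 73360 − 6669·11
So 11·(-6669) ≡ 1 (mod 73360), hence d ≡ -6669 ≡ 66691 (mod 73360).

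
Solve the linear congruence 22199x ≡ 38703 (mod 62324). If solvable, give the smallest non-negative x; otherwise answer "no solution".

60105

First find gcd(22199, 62324):
62324 = 2×22199 + 17926
22199 = 1×17926 + 4273
17926 = 4×4273 + 834
4273 = 5×834 + 103
834 = 8×103 + 10
103 = 10×10 + 3
10 = 3×3 + 1
3 = 3×1 + 0
gcd = 1, so a unique solution mod 62324 exists.
Back-substitute for the Bézout coefficients:
1 = 10 − 3·3
1 = −3·103 + 31·10
1 = 31·834 − 251·103
1 = −251·4273 + 1286·834
1 = 1286·17926 − 5395·4273
1 = −5395·22199 + 6681·17926
1 = 6681·62324 − 18757·22199
So 22199·(-18757) ≡ 1 (mod 62324), giving 22199⁻¹ ≡ 43567.
x ≡ 22199⁻¹·38703 ≡ 43567·38703 ≡ 60105 (mod 62324).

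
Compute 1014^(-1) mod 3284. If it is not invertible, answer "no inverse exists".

no inverse exists

Euclidean algorithm on 3284, 1014:
3284 = 3·1014 + 242
1014 = 4·242 + 46
242 = 5·46 + 12
46 = 3·12 + 10
12 = 1·10 + 2
10 = 5·2 + 0
The gcd is 2, not 1, hence no inverse exists.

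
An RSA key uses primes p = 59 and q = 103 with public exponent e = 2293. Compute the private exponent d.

φ(n) = (p−1)(q−1) = 58·102 = 5916.
Need d with 2293·d ≡ 1 (mod 5916). Apply the extended Euclidean algorithm:
5916 = 2·2293 + 1330
2293 = 1·1330 + 963
1330 = 1·963 + 367
963 = 2·367 + 229
367 = 1·229 + 138
229 = 1·138 + 91
138 = 1·91 + 47
91 = 1·47 + 44
47 = 1·44 + 3
44 = 14·3 + 2
3 = 1·2 + 1
2 = 2·1 + 0
Back-substitute:
1 = 3 − 2
1 = −44 + 15·3
1 = 15·47 − 16·44
1 = −16·91 + 31·47
1 = 31·138 − 47·91
1 = −47·229 + 78·138
1 = 78·367 − 125·229
1 = −125·963 + 328·367
1 = 328·1330 − 453·963
1 = −453·2293 + 781·1330
1 = 781·5916 − 2015·2293
So 2293·(-2015) ≡ 1 (mod 5916), hence d ≡ -2015 ≡ 3901 (mod 5916).

3901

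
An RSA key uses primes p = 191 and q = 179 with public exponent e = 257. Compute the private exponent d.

φ(n) = (p−1)(q−1) = 190·178 = 33820.
Need d with 257·d ≡ 1 (mod 33820). Apply the extended Euclidean algorithm:
33820 = 131·257 + 153
257 = 1·153 + 104
153 = 1·104 + 49
104 = 2·49 + 6
49 = 8·6 + 1
6 = 6·1 + 0
Back-substitute:
1 = 49 − 8·6
1 = −8·104 + 17·49
1 = 17·153 − 25·104
1 = −25·257 + 42·153
1 = 42·33820 − 5527·257
So 257·(-5527) ≡ 1 (mod 33820), hence d ≡ -5527 ≡ 28293 (mod 33820).

28293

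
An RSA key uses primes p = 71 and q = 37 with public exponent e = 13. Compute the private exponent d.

1357

φ(n) = (p−1)(q−1) = 70·36 = 2520.
Need d with 13·d ≡ 1 (mod 2520). Apply the extended Euclidean algorithm:
2520 = 193×13 + 11
13 = 1×11 + 2
11 = 5×2 + 1
2 = 2×1 + 0
Back-substitute:
1 = 11 − 5·2
1 = −5·13 + 6·11
1 = 6·2520 − 1163·13
So 13·(-1163) ≡ 1 (mod 2520), hence d ≡ -1163 ≡ 1357 (mod 2520).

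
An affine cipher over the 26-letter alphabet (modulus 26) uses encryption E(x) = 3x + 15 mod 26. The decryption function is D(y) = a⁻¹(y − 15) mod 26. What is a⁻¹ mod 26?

Run Euclid on (26, 3):
26 = 8*3 + 2
3 = 1*2 + 1
2 = 2*1 + 0
Since gcd(3, 26) = 1, back-substitute to write 1 as a combination:
1 = 3 − 2
1 = −26 + 9·3
So 3·9 ≡ 1 (mod 26).

9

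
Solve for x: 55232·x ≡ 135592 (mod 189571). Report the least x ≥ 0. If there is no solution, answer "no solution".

129852

First find gcd(55232, 189571):
189571 = 3*55232 + 23875
55232 = 2*23875 + 7482
23875 = 3*7482 + 1429
7482 = 5*1429 + 337
1429 = 4*337 + 81
337 = 4*81 + 13
81 = 6*13 + 3
13 = 4*3 + 1
3 = 3*1 + 0
gcd = 1, so a unique solution mod 189571 exists.
Back-substitute for the Bézout coefficients:
1 = 13 − 4·3
1 = −4·81 + 25·13
1 = 25·337 − 104·81
1 = −104·1429 + 441·337
1 = 441·7482 − 2309·1429
1 = −2309·23875 + 7368·7482
1 = 7368·55232 − 17045·23875
1 = −17045·189571 + 58503·55232
So 55232·(58503) ≡ 1 (mod 189571), giving 55232⁻¹ ≡ 58503.
x ≡ 55232⁻¹·135592 ≡ 58503·135592 ≡ 129852 (mod 189571).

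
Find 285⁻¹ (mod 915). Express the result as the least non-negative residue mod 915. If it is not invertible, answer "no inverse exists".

no inverse exists

Compute gcd(285, 915):
915 = 3×285 + 60
285 = 4×60 + 45
60 = 1×45 + 15
45 = 3×15 + 0
The gcd is 15, not 1, hence no inverse exists.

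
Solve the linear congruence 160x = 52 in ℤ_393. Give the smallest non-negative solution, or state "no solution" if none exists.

187

First find gcd(160, 393):
393 = 2·160 + 73
160 = 2·73 + 14
73 = 5·14 + 3
14 = 4·3 + 2
3 = 1·2 + 1
2 = 2·1 + 0
gcd = 1, so a unique solution mod 393 exists.
Back-substitute for the Bézout coefficients:
1 = 3 − 2
1 = −14 + 5·3
1 = 5·73 − 26·14
1 = −26·160 + 57·73
1 = 57·393 − 140·160
So 160·(-140) ≡ 1 (mod 393), giving 160⁻¹ ≡ 253.
x ≡ 160⁻¹·52 ≡ 253·52 ≡ 187 (mod 393).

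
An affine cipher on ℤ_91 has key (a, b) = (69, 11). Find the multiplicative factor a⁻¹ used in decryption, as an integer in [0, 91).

Apply the Euclidean algorithm to 91 and 69:
91 = 1×69 + 22
69 = 3×22 + 3
22 = 7×3 + 1
3 = 3×1 + 0
The gcd is 1. Working backward:
1 = 22 − 7·3
1 = −7·69 + 22·22
1 = 22·91 − 29·69
Hence 69⁻¹ ≡ -29 ≡ 62 (mod 91).

62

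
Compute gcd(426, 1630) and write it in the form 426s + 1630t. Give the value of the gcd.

2

Apply Euclid's algorithm to 1630 and 426:
1630 = 3*426 + 352
426 = 1*352 + 74
352 = 4*74 + 56
74 = 1*56 + 18
56 = 3*18 + 2
18 = 9*2 + 0
gcd(426, 1630) = 2.
Back-substituting:
2 = 56 − 3·18
2 = −3·74 + 4·56
2 = 4·352 − 19·74
2 = −19·426 + 23·352
2 = 23·1630 − 88·426
So 2 = (23)·1630 + (-88)·426.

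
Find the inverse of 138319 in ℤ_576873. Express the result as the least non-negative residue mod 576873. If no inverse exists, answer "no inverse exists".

458599

Apply the Euclidean algorithm to 576873 and 138319:
576873 = 4·138319 + 23597
138319 = 5·23597 + 20334
23597 = 1·20334 + 3263
20334 = 6·3263 + 756
3263 = 4·756 + 239
756 = 3·239 + 39
239 = 6·39 + 5
39 = 7·5 + 4
5 = 1·4 + 1
4 = 4·1 + 0
gcd = 1, so the inverse exists. Back-substitute:
1 = 5 − 4
1 = −39 + 8·5
1 = 8·239 − 49·39
1 = −49·756 + 155·239
1 = 155·3263 − 669·756
1 = −669·20334 + 4169·3263
1 = 4169·23597 − 4838·20334
1 = −4838·138319 + 28359·23597
1 = 28359·576873 − 118274·138319
Hence 138319⁻¹ ≡ -118274 ≡ 458599 (mod 576873).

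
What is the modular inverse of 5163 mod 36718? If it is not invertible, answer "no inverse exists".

15909

Apply the Euclidean algorithm to 36718 and 5163:
36718 = 7·5163 + 577
5163 = 8·577 + 547
577 = 1·547 + 30
547 = 18·30 + 7
30 = 4·7 + 2
7 = 3·2 + 1
2 = 2·1 + 0
The gcd is 1. Working backward:
1 = 7 − 3·2
1 = −3·30 + 13·7
1 = 13·547 − 237·30
1 = −237·577 + 250·547
1 = 250·5163 − 2237·577
1 = −2237·36718 + 15909·5163
So 5163·15909 ≡ 1 (mod 36718).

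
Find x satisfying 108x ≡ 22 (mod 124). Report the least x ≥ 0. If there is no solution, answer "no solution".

no solution

gcd(108, 124):
124 = 1*108 + 16
108 = 6*16 + 12
16 = 1*12 + 4
12 = 3*4 + 0
gcd = 4, but 4 ∤ 22, so the congruence has no solution.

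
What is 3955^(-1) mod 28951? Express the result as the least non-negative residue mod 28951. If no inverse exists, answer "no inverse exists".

8667

gcd(28951, 3955) by repeated division:
28951 = 7·3955 + 1266
3955 = 3·1266 + 157
1266 = 8·157 + 10
157 = 15·10 + 7
10 = 1·7 + 3
7 = 2·3 + 1
3 = 3·1 + 0
gcd = 1, so the inverse exists. Back-substitute:
1 = 7 − 2·3
1 = −2·10 + 3·7
1 = 3·157 − 47·10
1 = −47·1266 + 379·157
1 = 379·3955 − 1184·1266
1 = −1184·28951 + 8667·3955
So 3955·8667 ≡ 1 (mod 28951).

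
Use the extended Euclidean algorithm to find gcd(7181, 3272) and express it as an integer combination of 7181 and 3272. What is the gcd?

Euclidean algorithm:
7181 = 2×3272 + 637
3272 = 5×637 + 87
637 = 7×87 + 28
87 = 3×28 + 3
28 = 9×3 + 1
3 = 3×1 + 0
gcd(7181, 3272) = 1.
Working backward:
1 = 28 − 9·3
1 = −9·87 + 28·28
1 = 28·637 − 205·87
1 = −205·3272 + 1053·637
1 = 1053·7181 − 2311·3272
So 1 = (1053)·7181 + (-2311)·3272.

1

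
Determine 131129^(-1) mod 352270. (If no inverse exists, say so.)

42709

Extended Euclidean algorithm:
352270 = 2*131129 + 90012
131129 = 1*90012 + 41117
90012 = 2*41117 + 7778
41117 = 5*7778 + 2227
7778 = 3*2227 + 1097
2227 = 2*1097 + 33
1097 = 33*33 + 8
33 = 4*8 + 1
8 = 8*1 + 0
The gcd is 1. Working backward:
1 = 33 − 4·8
1 = −4·1097 + 133·33
1 = 133·2227 − 270·1097
1 = −270·7778 + 943·2227
1 = 943·41117 − 4985·7778
1 = −4985·90012 + 10913·41117
1 = 10913·131129 − 15898·90012
1 = −15898·352270 + 42709·131129
So 131129·42709 ≡ 1 (mod 352270).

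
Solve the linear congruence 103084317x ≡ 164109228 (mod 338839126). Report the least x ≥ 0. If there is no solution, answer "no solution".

First find gcd(103084317, 338839126):
338839126 = 3×103084317 + 29586175
103084317 = 3×29586175 + 14325792
29586175 = 2×14325792 + 934591
14325792 = 15×934591 + 306927
934591 = 3×306927 + 13810
306927 = 22×13810 + 3107
13810 = 4×3107 + 1382
3107 = 2×1382 + 343
1382 = 4×343 + 10
343 = 34×10 + 3
10 = 3×3 + 1
3 = 3×1 + 0
gcd = 1, so a unique solution mod 338839126 exists.
Back-substitute for the Bézout coefficients:
1 = 10 − 3·3
1 = −3·343 + 103·10
1 = 103·1382 − 415·343
1 = −415·3107 + 933·1382
1 = 933·13810 − 4147·3107
1 = −4147·306927 + 92167·13810
1 = 92167·934591 − 280648·306927
1 = −280648·14325792 + 4301887·934591
1 = 4301887·29586175 − 8884422·14325792
1 = −8884422·103084317 + 30955153·29586175
1 = 30955153·338839126 − 101749881·103084317
So 103084317·(-101749881) ≡ 1 (mod 338839126), giving 103084317⁻¹ ≡ 237089245.
x ≡ 103084317⁻¹·164109228 ≡ 237089245·164109228 ≡ 38694184 (mod 338839126).

38694184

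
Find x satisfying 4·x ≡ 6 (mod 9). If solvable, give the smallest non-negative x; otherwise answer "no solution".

First find gcd(4, 9):
9 = 2×4 + 1
4 = 4×1 + 0
gcd = 1, so a unique solution mod 9 exists.
Back-substitute for the Bézout coefficients:
1 = 9 − 2·4
So 4·(-2) ≡ 1 (mod 9), giving 4⁻¹ ≡ 7.
x ≡ 4⁻¹·6 ≡ 7·6 ≡ 6 (mod 9).

6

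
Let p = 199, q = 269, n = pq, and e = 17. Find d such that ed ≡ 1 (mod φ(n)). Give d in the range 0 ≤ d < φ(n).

37457

φ(n) = (p−1)(q−1) = 198·268 = 53064.
Need d with 17·d ≡ 1 (mod 53064). Apply the extended Euclidean algorithm:
53064 = 3121×17 + 7
17 = 2×7 + 3
7 = 2×3 + 1
3 = 3×1 + 0
Back-substitute:
1 = 7 − 2·3
1 = −2·17 + 5·7
1 = 5·53064 − 15607·17
So 17·(-15607) ≡ 1 (mod 53064), hence d ≡ -15607 ≡ 37457 (mod 53064).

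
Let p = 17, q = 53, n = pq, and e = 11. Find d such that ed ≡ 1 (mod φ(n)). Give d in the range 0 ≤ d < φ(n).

227

φ(n) = (p−1)(q−1) = 16·52 = 832.
Need d with 11·d ≡ 1 (mod 832). Apply the extended Euclidean algorithm:
832 = 75·11 + 7
11 = 1·7 + 4
7 = 1·4 + 3
4 = 1·3 + 1
3 = 3·1 + 0
Back-substitute:
1 = 4 − 3
1 = −7 + 2·4
1 = 2·11 − 3·7
1 = −3·832 + 227·11
So 11·227 ≡ 1 (mod 832), hence d = 227.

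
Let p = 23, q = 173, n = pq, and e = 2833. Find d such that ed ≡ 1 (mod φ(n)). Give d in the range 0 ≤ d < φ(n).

2081

φ(n) = (p−1)(q−1) = 22·172 = 3784.
Need d with 2833·d ≡ 1 (mod 3784). Apply the extended Euclidean algorithm:
3784 = 1*2833 + 951
2833 = 2*951 + 931
951 = 1*931 + 20
931 = 46*20 + 11
20 = 1*11 + 9
11 = 1*9 + 2
9 = 4*2 + 1
2 = 2*1 + 0
Back-substitute:
1 = 9 − 4·2
1 = −4·11 + 5·9
1 = 5·20 − 9·11
1 = −9·931 + 419·20
1 = 419·951 − 428·931
1 = −428·2833 + 1275·951
1 = 1275·3784 − 1703·2833
So 2833·(-1703) ≡ 1 (mod 3784), hence d ≡ -1703 ≡ 2081 (mod 3784).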